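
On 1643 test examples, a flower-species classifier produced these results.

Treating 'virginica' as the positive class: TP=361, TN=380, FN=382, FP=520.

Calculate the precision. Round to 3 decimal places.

Precision = TP/(TP+FP) = 361/(361+520) = 361/881 = 0.410

0.410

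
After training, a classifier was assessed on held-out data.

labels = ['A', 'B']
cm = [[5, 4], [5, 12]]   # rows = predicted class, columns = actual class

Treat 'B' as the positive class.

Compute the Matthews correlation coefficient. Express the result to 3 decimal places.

MCC = (TP·TN − FP·FN) / √((TP+FP)(TP+FN)(TN+FP)(TN+FN))
Numerator = 12·5 − 5·4 = 40
Denominator = √(17·16·10·9) = √24480 = 156.4609
MCC = 40 / 156.4609 = 0.256

0.256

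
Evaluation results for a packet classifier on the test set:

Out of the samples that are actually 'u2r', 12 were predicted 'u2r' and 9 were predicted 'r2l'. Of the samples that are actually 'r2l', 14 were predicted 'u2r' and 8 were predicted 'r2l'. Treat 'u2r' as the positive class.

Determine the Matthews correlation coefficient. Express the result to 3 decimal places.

-0.066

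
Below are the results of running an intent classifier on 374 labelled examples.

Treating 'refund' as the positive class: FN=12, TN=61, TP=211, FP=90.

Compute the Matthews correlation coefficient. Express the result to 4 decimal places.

MCC = (TP·TN − FP·FN) / √((TP+FP)(TP+FN)(TN+FP)(TN+FN))
Numerator = 211·61 − 90·12 = 11791
Denominator = √(301·223·151·73) = √739896829 = 27201.0446
MCC = 11791 / 27201.0446 = 0.4335

0.4335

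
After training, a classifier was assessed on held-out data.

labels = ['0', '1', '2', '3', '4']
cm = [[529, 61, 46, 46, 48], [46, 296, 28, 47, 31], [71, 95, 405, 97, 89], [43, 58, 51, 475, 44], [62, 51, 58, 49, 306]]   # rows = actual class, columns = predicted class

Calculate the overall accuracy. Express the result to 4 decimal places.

0.6421

Accuracy = trace / total = (529+296+405+475+306=2011) / 3132 = 2011/3132 = 0.6421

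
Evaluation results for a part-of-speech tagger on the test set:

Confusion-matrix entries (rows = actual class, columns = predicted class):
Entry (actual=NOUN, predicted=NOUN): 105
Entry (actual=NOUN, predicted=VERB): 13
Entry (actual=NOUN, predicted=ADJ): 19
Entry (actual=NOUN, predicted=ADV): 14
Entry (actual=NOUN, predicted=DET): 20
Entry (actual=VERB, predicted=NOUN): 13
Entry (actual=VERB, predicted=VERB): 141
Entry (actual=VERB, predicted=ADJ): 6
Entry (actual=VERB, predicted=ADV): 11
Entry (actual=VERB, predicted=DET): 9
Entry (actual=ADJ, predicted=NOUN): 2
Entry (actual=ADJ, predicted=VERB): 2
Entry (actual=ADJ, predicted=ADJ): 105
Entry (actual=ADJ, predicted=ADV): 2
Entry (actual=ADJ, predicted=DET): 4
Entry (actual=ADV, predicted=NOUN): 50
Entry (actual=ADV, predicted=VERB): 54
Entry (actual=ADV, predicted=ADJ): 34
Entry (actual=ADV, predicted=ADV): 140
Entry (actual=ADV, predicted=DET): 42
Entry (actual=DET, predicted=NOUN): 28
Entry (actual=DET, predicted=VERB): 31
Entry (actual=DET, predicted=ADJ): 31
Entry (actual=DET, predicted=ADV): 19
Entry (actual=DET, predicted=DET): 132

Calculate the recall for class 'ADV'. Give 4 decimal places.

Treat 'ADV' as positive and all other classes as negative.
recall = TP/(TP+FN).
ADV: TP=140, FN=50+54+34+42=180 → 140/320 = 0.43750

0.4375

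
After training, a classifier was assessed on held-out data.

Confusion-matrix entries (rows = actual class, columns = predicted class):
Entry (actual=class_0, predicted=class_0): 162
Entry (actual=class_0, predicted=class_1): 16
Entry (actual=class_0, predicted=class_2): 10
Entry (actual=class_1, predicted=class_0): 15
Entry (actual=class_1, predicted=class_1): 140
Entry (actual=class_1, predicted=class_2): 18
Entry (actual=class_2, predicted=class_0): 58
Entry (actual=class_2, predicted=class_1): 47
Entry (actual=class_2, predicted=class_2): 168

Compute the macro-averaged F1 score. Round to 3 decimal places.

0.742

Per-class F1 score (2·TP/(2·TP+FP+FN)):
  class_0: TP=162, FP=15+58=73, FN=16+10=26 → 324/423 = 0.7660
  class_1: TP=140, FP=16+47=63, FN=15+18=33 → 280/376 = 0.7447
  class_2: TP=168, FP=10+18=28, FN=58+47=105 → 336/469 = 0.7164
Macro-F1 score = mean = (0.7660 + 0.7447 + 0.7164) / 3 = 0.742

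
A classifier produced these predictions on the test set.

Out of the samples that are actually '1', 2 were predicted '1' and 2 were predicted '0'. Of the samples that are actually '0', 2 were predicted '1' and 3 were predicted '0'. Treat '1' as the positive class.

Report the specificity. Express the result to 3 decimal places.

0.600

Specificity = TN/(TN+FP) = 3/(3+2) = 0.600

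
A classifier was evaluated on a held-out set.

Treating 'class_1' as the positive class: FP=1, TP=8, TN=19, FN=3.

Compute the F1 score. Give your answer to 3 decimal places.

0.800

Precision = TP/(TP+FP) = 8/9 = 0.8889
Recall = TP/(TP+FN) = 8/11 = 0.7273
F1 = 2·TP/(2·TP+FP+FN) = 16/20 = 0.800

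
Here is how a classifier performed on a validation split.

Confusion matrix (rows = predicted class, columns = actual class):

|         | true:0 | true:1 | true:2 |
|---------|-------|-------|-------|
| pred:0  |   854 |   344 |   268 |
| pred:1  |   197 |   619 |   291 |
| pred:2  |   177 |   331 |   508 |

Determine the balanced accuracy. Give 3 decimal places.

0.550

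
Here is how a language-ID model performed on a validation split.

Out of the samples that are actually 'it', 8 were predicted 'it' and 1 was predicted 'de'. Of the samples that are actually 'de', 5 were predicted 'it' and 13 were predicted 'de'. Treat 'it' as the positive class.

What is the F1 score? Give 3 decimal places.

0.727

Precision = TP/(TP+FP) = 8/13 = 0.6154
Recall = TP/(TP+FN) = 8/9 = 0.8889
F1 = 2·TP/(2·TP+FP+FN) = 16/22 = 0.727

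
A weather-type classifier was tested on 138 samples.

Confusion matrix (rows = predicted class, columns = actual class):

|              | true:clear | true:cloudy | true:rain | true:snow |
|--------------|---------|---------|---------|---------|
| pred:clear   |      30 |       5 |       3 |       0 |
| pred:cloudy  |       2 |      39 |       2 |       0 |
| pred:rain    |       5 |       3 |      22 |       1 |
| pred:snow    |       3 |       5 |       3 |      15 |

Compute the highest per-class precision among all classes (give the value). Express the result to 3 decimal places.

0.907

Per-class precision (TP/(TP+FP)):
  clear: TP=30, FP=5+3+0=8 → 30/38 = 0.7895
  cloudy: TP=39, FP=2+2+0=4 → 39/43 = 0.9070
  rain: TP=22, FP=5+3+1=9 → 22/31 = 0.7097
  snow: TP=15, FP=3+5+3=11 → 15/26 = 0.5769
Highest is class 'cloudy' with precision = 0.907.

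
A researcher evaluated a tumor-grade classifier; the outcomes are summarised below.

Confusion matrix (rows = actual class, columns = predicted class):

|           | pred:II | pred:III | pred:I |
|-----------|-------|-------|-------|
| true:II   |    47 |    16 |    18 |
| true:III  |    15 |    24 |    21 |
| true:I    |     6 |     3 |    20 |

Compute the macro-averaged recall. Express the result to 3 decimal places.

Per-class recall (TP/(TP+FN)):
  II: TP=47, FN=16+18=34 → 47/81 = 0.5802
  III: TP=24, FN=15+21=36 → 24/60 = 0.4000
  I: TP=20, FN=6+3=9 → 20/29 = 0.6897
Macro-recall = mean = (0.5802 + 0.4000 + 0.6897) / 3 = 0.557

0.557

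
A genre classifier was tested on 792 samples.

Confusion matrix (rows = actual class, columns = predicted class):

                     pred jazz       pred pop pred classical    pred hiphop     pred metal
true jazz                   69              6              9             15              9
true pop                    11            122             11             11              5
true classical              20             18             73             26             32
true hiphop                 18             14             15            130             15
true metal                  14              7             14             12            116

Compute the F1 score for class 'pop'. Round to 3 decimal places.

Take TP from the diagonal, FP from the rest of the 'pop' prediction marginal, FN from the rest of the 'pop' actual marginal.
F1 score = 2·TP/(2·TP+FP+FN).
pop: TP=122, FP=6+18+14+7=45, FN=11+11+11+5=38 → 244/327 = 0.7462

0.746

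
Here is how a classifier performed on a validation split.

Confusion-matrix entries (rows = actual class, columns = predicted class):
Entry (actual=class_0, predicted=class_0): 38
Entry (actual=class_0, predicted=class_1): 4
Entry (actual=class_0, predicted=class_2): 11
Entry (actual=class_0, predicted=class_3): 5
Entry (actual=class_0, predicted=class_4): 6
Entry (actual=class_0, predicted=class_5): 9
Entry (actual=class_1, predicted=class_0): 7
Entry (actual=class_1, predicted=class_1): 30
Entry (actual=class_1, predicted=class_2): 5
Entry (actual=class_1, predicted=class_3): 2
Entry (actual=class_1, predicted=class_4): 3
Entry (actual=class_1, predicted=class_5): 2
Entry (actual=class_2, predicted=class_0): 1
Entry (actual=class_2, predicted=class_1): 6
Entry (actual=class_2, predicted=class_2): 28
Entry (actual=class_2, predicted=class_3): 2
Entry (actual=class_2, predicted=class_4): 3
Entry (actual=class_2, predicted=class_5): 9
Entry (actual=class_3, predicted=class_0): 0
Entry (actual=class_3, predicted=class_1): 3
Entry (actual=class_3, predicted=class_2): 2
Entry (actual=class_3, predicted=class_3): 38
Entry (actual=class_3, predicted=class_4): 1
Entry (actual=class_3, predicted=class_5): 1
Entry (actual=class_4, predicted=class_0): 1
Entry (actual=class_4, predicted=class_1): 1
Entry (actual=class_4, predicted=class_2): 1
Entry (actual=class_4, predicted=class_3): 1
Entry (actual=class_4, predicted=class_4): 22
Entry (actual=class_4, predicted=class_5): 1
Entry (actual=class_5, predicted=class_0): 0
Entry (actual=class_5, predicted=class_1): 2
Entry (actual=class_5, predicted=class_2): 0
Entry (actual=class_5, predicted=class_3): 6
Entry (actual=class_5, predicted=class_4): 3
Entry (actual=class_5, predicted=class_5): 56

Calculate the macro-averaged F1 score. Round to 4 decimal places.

Per-class F1 score (2·TP/(2·TP+FP+FN)):
  class_0: TP=38, FP=7+1+0+1+0=9, FN=4+11+5+6+9=35 → 76/120 = 0.63333
  class_1: TP=30, FP=4+6+3+1+2=16, FN=7+5+2+3+2=19 → 60/95 = 0.63158
  class_2: TP=28, FP=11+5+2+1+0=19, FN=1+6+2+3+9=21 → 56/96 = 0.58333
  class_3: TP=38, FP=5+2+2+1+6=16, FN=0+3+2+1+1=7 → 76/99 = 0.76768
  class_4: TP=22, FP=6+3+3+1+3=16, FN=1+1+1+1+1=5 → 44/65 = 0.67692
  class_5: TP=56, FP=9+2+9+1+1=22, FN=0+2+0+6+3=11 → 112/145 = 0.77241
Macro-F1 score = mean = (0.63333 + 0.63158 + 0.58333 + 0.76768 + 0.67692 + 0.77241) / 6 = 0.6775

0.6775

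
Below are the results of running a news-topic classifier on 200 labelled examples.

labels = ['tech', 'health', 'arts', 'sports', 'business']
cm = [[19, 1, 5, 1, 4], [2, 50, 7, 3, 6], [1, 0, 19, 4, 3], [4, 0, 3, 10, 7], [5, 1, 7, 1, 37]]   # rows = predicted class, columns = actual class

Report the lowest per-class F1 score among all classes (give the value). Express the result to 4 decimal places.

0.4651

Per-class F1 score (2·TP/(2·TP+FP+FN)):
  tech: TP=19, FP=1+5+1+4=11, FN=2+1+4+5=12 → 38/61 = 0.62295
  health: TP=50, FP=2+7+3+6=18, FN=1+0+0+1=2 → 100/120 = 0.83333
  arts: TP=19, FP=1+0+4+3=8, FN=5+7+3+7=22 → 38/68 = 0.55882
  sports: TP=10, FP=4+0+3+7=14, FN=1+3+4+1=9 → 20/43 = 0.46512
  business: TP=37, FP=5+1+7+1=14, FN=4+6+3+7=20 → 74/108 = 0.68519
Lowest is class 'sports' with F1 score = 0.4651.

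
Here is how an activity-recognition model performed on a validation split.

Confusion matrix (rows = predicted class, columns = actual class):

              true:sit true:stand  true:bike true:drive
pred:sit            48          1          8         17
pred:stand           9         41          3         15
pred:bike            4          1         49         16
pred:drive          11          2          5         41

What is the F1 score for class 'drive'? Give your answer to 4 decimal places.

0.5541

One-vs-rest for 'drive': TP = diagonal; FP = other classes predicted 'drive'; FN = 'drive' predicted as other.
F1 score = 2·TP/(2·TP+FP+FN).
drive: TP=41, FP=11+2+5=18, FN=17+15+16=48 → 82/148 = 0.55405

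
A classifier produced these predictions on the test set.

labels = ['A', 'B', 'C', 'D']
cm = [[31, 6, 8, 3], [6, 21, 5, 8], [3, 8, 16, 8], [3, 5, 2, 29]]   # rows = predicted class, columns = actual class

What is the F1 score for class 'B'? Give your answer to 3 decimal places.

F1 score = 2·TP/(2·TP+FP+FN).
B: TP=21, FP=6+5+8=19, FN=6+8+5=19 → 42/80 = 0.5250

0.525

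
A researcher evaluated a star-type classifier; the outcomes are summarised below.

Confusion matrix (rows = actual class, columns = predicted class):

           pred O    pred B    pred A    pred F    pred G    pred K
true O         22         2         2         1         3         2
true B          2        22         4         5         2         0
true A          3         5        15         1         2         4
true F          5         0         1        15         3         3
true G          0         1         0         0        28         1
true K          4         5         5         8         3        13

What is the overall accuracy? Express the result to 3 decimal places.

Accuracy = trace / total = (22+22+15+15+28+13=115) / 192 = 115/192 = 0.599

0.599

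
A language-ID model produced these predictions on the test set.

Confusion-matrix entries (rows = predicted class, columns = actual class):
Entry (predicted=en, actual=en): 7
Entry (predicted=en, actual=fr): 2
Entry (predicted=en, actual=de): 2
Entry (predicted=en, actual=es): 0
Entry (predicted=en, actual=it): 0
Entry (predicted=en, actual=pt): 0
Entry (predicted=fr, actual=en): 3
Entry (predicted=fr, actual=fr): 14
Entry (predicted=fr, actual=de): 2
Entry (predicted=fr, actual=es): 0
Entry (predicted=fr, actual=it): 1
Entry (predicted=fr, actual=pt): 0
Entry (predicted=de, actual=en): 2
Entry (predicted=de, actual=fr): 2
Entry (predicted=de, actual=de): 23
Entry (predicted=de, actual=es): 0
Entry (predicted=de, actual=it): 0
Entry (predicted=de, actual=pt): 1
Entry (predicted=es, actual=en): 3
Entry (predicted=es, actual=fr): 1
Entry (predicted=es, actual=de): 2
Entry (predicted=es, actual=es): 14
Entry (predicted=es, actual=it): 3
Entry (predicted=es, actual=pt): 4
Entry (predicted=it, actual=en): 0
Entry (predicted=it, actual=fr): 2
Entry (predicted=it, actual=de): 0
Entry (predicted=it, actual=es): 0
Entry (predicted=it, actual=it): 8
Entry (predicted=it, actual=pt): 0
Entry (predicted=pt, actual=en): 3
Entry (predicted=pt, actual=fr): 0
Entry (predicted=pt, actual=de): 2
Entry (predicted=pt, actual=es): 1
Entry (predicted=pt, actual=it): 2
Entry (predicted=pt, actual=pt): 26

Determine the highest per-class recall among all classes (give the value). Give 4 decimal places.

Per-class recall (TP/(TP+FN)):
  en: TP=7, FN=3+2+3+0+3=11 → 7/18 = 0.38889
  fr: TP=14, FN=2+2+1+2+0=7 → 14/21 = 0.66667
  de: TP=23, FN=2+2+2+0+2=8 → 23/31 = 0.74194
  es: TP=14, FN=0+0+0+0+1=1 → 14/15 = 0.93333
  it: TP=8, FN=0+1+0+3+2=6 → 8/14 = 0.57143
  pt: TP=26, FN=0+0+1+4+0=5 → 26/31 = 0.83871
Highest is class 'es' with recall = 0.9333.

0.9333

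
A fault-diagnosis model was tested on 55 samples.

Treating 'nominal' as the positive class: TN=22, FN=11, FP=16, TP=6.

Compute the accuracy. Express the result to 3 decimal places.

Accuracy = (TP+TN)/N = (6+22)/55 = 0.509

0.509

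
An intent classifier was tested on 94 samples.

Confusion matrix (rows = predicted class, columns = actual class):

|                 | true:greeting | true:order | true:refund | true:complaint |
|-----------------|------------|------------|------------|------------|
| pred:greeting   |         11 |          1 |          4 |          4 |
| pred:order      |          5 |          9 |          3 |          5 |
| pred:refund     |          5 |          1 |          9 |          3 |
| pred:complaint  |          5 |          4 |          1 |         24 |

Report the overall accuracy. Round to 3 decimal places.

0.564

Accuracy = trace / total = (11+9+9+24=53) / 94 = 53/94 = 0.564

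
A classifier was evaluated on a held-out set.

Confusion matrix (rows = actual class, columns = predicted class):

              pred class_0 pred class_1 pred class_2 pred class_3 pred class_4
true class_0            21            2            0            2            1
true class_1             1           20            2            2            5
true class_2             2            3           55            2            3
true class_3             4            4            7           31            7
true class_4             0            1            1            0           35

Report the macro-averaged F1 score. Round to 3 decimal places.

0.755

Per-class F1 score (2·TP/(2·TP+FP+FN)):
  class_0: TP=21, FP=1+2+4+0=7, FN=2+0+2+1=5 → 42/54 = 0.7778
  class_1: TP=20, FP=2+3+4+1=10, FN=1+2+2+5=10 → 40/60 = 0.6667
  class_2: TP=55, FP=0+2+7+1=10, FN=2+3+2+3=10 → 110/130 = 0.8462
  class_3: TP=31, FP=2+2+2+0=6, FN=4+4+7+7=22 → 62/90 = 0.6889
  class_4: TP=35, FP=1+5+3+7=16, FN=0+1+1+0=2 → 70/88 = 0.7955
Macro-F1 score = mean = (0.7778 + 0.6667 + 0.8462 + 0.6889 + 0.7955) / 5 = 0.755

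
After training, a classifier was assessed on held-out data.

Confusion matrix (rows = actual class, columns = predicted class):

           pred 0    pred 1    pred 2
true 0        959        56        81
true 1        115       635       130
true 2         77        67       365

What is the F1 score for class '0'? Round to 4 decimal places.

One-vs-rest for '0': TP = diagonal; FP = other classes predicted '0'; FN = '0' predicted as other.
F1 score = 2·TP/(2·TP+FP+FN).
0: TP=959, FP=115+77=192, FN=56+81=137 → 1918/2247 = 0.85358

0.8536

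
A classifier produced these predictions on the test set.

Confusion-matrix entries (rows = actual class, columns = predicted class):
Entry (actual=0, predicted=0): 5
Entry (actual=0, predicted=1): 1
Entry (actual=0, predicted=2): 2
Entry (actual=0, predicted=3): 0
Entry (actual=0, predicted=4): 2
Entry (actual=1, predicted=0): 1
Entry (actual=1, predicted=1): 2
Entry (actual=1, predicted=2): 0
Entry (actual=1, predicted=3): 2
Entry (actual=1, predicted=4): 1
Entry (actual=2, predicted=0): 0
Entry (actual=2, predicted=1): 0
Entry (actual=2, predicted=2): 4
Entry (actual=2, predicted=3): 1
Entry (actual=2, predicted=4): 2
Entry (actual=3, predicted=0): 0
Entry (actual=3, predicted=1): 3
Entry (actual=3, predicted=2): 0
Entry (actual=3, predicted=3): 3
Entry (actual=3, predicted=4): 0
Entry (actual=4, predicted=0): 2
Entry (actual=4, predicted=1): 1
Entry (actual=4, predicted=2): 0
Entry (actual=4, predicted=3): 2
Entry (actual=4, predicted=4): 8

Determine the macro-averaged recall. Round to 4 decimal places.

0.5040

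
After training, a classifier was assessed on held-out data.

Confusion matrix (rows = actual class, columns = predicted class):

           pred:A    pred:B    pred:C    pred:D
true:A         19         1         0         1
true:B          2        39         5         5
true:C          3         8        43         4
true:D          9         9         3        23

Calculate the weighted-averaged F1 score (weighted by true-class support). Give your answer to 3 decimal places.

0.711

Per-class F1 score (2·TP/(2·TP+FP+FN)):
  A: TP=19, FP=2+3+9=14, FN=1+0+1=2 → 38/54 = 0.7037
  B: TP=39, FP=1+8+9=18, FN=2+5+5=12 → 78/108 = 0.7222
  C: TP=43, FP=0+5+3=8, FN=3+8+4=15 → 86/109 = 0.7890
  D: TP=23, FP=1+5+4=10, FN=9+9+3=21 → 46/77 = 0.5974
Weighted-F1 score = Σ (supportᵢ/N)·F1 scoreᵢ with N=174: (21/174)·0.7037 + (51/174)·0.7222 + (58/174)·0.7890 + (44/174)·0.5974 = 0.711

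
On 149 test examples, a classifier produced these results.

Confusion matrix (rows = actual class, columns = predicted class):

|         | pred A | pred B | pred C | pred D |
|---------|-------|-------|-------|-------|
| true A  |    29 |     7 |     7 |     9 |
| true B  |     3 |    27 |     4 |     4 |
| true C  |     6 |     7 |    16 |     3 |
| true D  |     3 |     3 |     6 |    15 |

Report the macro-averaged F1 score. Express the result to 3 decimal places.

Per-class F1 score (2·TP/(2·TP+FP+FN)):
  A: TP=29, FP=3+6+3=12, FN=7+7+9=23 → 58/93 = 0.6237
  B: TP=27, FP=7+7+3=17, FN=3+4+4=11 → 54/82 = 0.6585
  C: TP=16, FP=7+4+6=17, FN=6+7+3=16 → 32/65 = 0.4923
  D: TP=15, FP=9+4+3=16, FN=3+3+6=12 → 30/58 = 0.5172
Macro-F1 score = mean = (0.6237 + 0.6585 + 0.4923 + 0.5172) / 4 = 0.573

0.573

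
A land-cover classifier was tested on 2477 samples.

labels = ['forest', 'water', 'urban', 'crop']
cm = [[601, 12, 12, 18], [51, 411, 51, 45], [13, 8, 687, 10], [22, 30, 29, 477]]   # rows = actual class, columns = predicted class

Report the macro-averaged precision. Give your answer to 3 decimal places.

0.879

Per-class precision (TP/(TP+FP)):
  forest: TP=601, FP=51+13+22=86 → 601/687 = 0.8748
  water: TP=411, FP=12+8+30=50 → 411/461 = 0.8915
  urban: TP=687, FP=12+51+29=92 → 687/779 = 0.8819
  crop: TP=477, FP=18+45+10=73 → 477/550 = 0.8673
Macro-precision = mean = (0.8748 + 0.8915 + 0.8819 + 0.8673) / 4 = 0.879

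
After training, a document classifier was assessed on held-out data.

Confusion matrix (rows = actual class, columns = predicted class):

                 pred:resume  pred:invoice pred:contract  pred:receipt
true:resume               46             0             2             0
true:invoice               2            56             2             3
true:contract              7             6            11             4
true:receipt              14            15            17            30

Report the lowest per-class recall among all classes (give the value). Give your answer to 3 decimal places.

0.393

Per-class recall (TP/(TP+FN)):
  resume: TP=46, FN=0+2+0=2 → 46/48 = 0.9583
  invoice: TP=56, FN=2+2+3=7 → 56/63 = 0.8889
  contract: TP=11, FN=7+6+4=17 → 11/28 = 0.3929
  receipt: TP=30, FN=14+15+17=46 → 30/76 = 0.3947
Lowest is class 'contract' with recall = 0.393.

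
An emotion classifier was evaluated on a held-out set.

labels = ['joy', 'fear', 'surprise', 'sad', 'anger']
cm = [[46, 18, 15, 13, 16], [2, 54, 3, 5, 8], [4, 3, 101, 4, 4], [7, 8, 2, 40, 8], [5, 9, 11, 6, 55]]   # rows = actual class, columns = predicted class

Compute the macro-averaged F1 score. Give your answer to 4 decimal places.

0.6462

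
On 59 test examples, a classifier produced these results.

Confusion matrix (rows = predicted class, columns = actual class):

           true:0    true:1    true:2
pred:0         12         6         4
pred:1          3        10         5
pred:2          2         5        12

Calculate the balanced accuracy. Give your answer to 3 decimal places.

0.585

Balanced accuracy = mean of per-class recall.
  0: recall = 12/17 = 0.7059
  1: recall = 10/21 = 0.4762
  2: recall = 12/21 = 0.5714
Mean = (0.7059 + 0.4762 + 0.5714) / 3 = 0.585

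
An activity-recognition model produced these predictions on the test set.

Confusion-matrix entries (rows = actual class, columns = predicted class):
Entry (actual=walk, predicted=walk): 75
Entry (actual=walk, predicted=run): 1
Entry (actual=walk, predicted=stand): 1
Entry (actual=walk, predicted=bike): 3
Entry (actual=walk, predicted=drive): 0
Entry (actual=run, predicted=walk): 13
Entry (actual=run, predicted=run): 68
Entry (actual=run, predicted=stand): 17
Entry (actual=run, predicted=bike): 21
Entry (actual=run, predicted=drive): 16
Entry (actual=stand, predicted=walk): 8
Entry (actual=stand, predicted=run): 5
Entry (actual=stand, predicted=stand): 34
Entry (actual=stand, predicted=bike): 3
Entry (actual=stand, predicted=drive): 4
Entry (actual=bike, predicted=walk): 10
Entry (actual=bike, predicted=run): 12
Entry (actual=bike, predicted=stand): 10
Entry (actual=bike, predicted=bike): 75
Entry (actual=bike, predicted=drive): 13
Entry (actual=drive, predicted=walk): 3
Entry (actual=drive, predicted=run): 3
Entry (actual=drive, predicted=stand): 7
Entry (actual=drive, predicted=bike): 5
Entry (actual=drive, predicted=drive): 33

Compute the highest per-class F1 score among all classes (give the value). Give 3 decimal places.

0.794

Per-class F1 score (2·TP/(2·TP+FP+FN)):
  walk: TP=75, FP=13+8+10+3=34, FN=1+1+3+0=5 → 150/189 = 0.7937
  run: TP=68, FP=1+5+12+3=21, FN=13+17+21+16=67 → 136/224 = 0.6071
  stand: TP=34, FP=1+17+10+7=35, FN=8+5+3+4=20 → 68/123 = 0.5528
  bike: TP=75, FP=3+21+3+5=32, FN=10+12+10+13=45 → 150/227 = 0.6608
  drive: TP=33, FP=0+16+4+13=33, FN=3+3+7+5=18 → 66/117 = 0.5641
Highest is class 'walk' with F1 score = 0.794.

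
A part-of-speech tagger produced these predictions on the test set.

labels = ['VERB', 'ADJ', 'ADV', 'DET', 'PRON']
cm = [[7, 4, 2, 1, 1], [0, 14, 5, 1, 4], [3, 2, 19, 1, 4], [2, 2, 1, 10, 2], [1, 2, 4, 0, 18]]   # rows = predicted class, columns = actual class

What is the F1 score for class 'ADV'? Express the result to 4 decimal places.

One-vs-rest for 'ADV': TP = diagonal; FP = other classes predicted 'ADV'; FN = 'ADV' predicted as other.
F1 score = 2·TP/(2·TP+FP+FN).
ADV: TP=19, FP=3+2+1+4=10, FN=2+5+1+4=12 → 38/60 = 0.63333

0.6333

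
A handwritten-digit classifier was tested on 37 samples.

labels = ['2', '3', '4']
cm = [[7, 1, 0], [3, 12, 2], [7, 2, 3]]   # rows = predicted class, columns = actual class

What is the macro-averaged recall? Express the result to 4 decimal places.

0.6039

Per-class recall (TP/(TP+FN)):
  2: TP=7, FN=3+7=10 → 7/17 = 0.41176
  3: TP=12, FN=1+2=3 → 12/15 = 0.80000
  4: TP=3, FN=0+2=2 → 3/5 = 0.60000
Macro-recall = mean = (0.41176 + 0.80000 + 0.60000) / 3 = 0.6039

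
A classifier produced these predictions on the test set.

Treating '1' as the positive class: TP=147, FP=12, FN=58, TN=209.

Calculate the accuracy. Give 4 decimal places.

0.8357

Accuracy = (TP+TN)/N = (147+209)/426 = 0.8357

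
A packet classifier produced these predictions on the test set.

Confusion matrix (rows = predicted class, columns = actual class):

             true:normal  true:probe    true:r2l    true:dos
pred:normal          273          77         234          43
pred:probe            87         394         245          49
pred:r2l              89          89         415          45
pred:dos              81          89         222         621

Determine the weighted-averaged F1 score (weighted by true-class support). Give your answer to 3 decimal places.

0.547

Per-class F1 score (2·TP/(2·TP+FP+FN)):
  normal: TP=273, FP=77+234+43=354, FN=87+89+81=257 → 546/1157 = 0.4719
  probe: TP=394, FP=87+245+49=381, FN=77+89+89=255 → 788/1424 = 0.5534
  r2l: TP=415, FP=89+89+45=223, FN=234+245+222=701 → 830/1754 = 0.4732
  dos: TP=621, FP=81+89+222=392, FN=43+49+45=137 → 1242/1771 = 0.7013
Weighted-F1 score = Σ (supportᵢ/N)·F1 scoreᵢ with N=3053: (530/3053)·0.4719 + (649/3053)·0.5534 + (1116/3053)·0.4732 + (758/3053)·0.7013 = 0.547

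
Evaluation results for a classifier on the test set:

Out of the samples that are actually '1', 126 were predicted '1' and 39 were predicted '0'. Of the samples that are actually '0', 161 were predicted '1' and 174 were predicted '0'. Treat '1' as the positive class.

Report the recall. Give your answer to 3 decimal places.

Recall = TP/(TP+FN) = 126/(126+39) = 126/165 = 0.764

0.764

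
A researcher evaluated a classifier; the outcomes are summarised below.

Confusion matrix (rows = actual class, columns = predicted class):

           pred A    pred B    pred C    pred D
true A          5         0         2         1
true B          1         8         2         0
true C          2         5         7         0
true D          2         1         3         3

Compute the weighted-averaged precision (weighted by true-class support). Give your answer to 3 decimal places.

Per-class precision (TP/(TP+FP)):
  A: TP=5, FP=1+2+2=5 → 5/10 = 0.5000
  B: TP=8, FP=0+5+1=6 → 8/14 = 0.5714
  C: TP=7, FP=2+2+3=7 → 7/14 = 0.5000
  D: TP=3, FP=1+0+0=1 → 3/4 = 0.7500
Weighted-precision = Σ (supportᵢ/N)·precisionᵢ with N=42: (8/42)·0.5000 + (11/42)·0.5714 + (14/42)·0.5000 + (9/42)·0.7500 = 0.572

0.572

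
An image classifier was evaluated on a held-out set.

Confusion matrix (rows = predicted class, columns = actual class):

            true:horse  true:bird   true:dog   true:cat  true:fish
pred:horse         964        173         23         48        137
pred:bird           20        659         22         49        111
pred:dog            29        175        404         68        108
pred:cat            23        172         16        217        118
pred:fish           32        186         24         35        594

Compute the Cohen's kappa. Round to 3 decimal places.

Observed agreement pₒ = trace/N = 2838/4407 = 0.6440
Expected agreement pₑ = Σ (rowᵢ·colᵢ)/N² = (1068·1345 + 1365·861 + 489·784 + 417·546 + 1068·871)/4407² = 0.2138
κ = (pₒ − pₑ)/(1 − pₑ) = (0.6440 − 0.2138)/(1 − 0.2138) = 0.547

0.547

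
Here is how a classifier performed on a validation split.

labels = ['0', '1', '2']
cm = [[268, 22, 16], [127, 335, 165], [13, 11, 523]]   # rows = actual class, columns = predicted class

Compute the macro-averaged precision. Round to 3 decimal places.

Per-class precision (TP/(TP+FP)):
  0: TP=268, FP=127+13=140 → 268/408 = 0.6569
  1: TP=335, FP=22+11=33 → 335/368 = 0.9103
  2: TP=523, FP=16+165=181 → 523/704 = 0.7429
Macro-precision = mean = (0.6569 + 0.9103 + 0.7429) / 3 = 0.770

0.770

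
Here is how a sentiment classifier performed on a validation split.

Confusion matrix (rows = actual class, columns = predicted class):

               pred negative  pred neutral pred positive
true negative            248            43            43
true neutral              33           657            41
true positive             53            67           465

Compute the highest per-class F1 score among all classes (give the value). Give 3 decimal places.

0.877

Per-class F1 score (2·TP/(2·TP+FP+FN)):
  negative: TP=248, FP=33+53=86, FN=43+43=86 → 496/668 = 0.7425
  neutral: TP=657, FP=43+67=110, FN=33+41=74 → 1314/1498 = 0.8772
  positive: TP=465, FP=43+41=84, FN=53+67=120 → 930/1134 = 0.8201
Highest is class 'neutral' with F1 score = 0.877.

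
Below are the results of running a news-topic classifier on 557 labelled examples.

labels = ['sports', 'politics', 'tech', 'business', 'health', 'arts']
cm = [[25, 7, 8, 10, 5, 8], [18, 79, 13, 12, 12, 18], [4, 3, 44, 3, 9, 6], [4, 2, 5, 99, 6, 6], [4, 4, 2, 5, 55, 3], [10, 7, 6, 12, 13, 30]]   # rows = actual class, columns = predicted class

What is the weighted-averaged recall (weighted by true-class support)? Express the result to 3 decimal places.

0.596

Per-class recall (TP/(TP+FN)):
  sports: TP=25, FN=7+8+10+5+8=38 → 25/63 = 0.3968
  politics: TP=79, FN=18+13+12+12+18=73 → 79/152 = 0.5197
  tech: TP=44, FN=4+3+3+9+6=25 → 44/69 = 0.6377
  business: TP=99, FN=4+2+5+6+6=23 → 99/122 = 0.8115
  health: TP=55, FN=4+4+2+5+3=18 → 55/73 = 0.7534
  arts: TP=30, FN=10+7+6+12+13=48 → 30/78 = 0.3846
Weighted-recall = Σ (supportᵢ/N)·recallᵢ with N=557: (63/557)·0.3968 + (152/557)·0.5197 + (69/557)·0.6377 + (122/557)·0.8115 + (73/557)·0.7534 + (78/557)·0.3846 = 0.596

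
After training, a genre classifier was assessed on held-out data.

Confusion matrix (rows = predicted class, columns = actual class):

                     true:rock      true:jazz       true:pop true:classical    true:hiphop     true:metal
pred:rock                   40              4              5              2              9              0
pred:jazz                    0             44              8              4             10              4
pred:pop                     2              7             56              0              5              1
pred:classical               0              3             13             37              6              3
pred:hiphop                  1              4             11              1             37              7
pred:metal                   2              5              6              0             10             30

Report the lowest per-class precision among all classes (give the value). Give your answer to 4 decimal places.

0.5660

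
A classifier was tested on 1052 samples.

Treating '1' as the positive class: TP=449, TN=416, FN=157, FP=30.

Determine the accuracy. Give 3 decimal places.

Accuracy = (TP+TN)/N = (449+416)/1052 = 0.822

0.822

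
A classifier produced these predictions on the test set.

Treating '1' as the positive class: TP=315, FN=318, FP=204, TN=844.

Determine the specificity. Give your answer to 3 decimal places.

Specificity = TN/(TN+FP) = 844/(844+204) = 0.805

0.805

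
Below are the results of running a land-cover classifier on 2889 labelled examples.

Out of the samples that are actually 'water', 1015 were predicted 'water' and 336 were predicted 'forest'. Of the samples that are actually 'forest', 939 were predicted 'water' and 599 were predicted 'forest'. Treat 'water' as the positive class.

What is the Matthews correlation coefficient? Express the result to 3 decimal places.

MCC = (TP·TN − FP·FN) / √((TP+FP)(TP+FN)(TN+FP)(TN+FN))
Numerator = 1015·599 − 939·336 = 292481
Denominator = √(1954·1351·1538·935) = √3796189247620 = 1948381.1864
MCC = 292481 / 1948381.1864 = 0.150

0.150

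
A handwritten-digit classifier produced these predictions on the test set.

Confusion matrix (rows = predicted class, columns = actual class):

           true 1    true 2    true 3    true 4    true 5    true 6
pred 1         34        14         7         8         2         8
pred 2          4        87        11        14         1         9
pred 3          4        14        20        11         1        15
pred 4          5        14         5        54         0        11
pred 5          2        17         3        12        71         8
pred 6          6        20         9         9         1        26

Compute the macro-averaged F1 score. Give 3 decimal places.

Per-class F1 score (2·TP/(2·TP+FP+FN)):
  1: TP=34, FP=14+7+8+2+8=39, FN=4+4+5+2+6=21 → 68/128 = 0.5313
  2: TP=87, FP=4+11+14+1+9=39, FN=14+14+14+17+20=79 → 174/292 = 0.5959
  3: TP=20, FP=4+14+11+1+15=45, FN=7+11+5+3+9=35 → 40/120 = 0.3333
  4: TP=54, FP=5+14+5+0+11=35, FN=8+14+11+12+9=54 → 108/197 = 0.5482
  5: TP=71, FP=2+17+3+12+8=42, FN=2+1+1+0+1=5 → 142/189 = 0.7513
  6: TP=26, FP=6+20+9+9+1=45, FN=8+9+15+11+8=51 → 52/148 = 0.3514
Macro-F1 score = mean = (0.5313 + 0.5959 + 0.3333 + 0.5482 + 0.7513 + 0.3514) / 6 = 0.519

0.519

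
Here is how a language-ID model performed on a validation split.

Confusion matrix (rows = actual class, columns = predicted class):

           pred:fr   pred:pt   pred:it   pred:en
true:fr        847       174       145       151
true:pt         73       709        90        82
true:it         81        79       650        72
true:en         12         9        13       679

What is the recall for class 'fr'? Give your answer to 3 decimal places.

0.643

Take TP from the diagonal, FP from the rest of the 'fr' prediction marginal, FN from the rest of the 'fr' actual marginal.
recall = TP/(TP+FN).
fr: TP=847, FN=174+145+151=470 → 847/1317 = 0.6431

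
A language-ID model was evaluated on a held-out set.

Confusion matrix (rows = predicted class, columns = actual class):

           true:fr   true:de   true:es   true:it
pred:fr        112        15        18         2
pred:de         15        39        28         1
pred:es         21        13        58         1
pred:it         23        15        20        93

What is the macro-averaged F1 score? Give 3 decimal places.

0.615

Per-class F1 score (2·TP/(2·TP+FP+FN)):
  fr: TP=112, FP=15+18+2=35, FN=15+21+23=59 → 224/318 = 0.7044
  de: TP=39, FP=15+28+1=44, FN=15+13+15=43 → 78/165 = 0.4727
  es: TP=58, FP=21+13+1=35, FN=18+28+20=66 → 116/217 = 0.5346
  it: TP=93, FP=23+15+20=58, FN=2+1+1=4 → 186/248 = 0.7500
Macro-F1 score = mean = (0.7044 + 0.4727 + 0.5346 + 0.7500) / 4 = 0.615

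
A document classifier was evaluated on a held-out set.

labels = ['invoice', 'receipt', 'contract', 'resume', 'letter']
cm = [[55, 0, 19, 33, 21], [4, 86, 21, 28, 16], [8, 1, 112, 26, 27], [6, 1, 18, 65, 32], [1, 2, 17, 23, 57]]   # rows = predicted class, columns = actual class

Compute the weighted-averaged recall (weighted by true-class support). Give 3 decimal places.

Per-class recall (TP/(TP+FN)):
  invoice: TP=55, FN=4+8+6+1=19 → 55/74 = 0.7432
  receipt: TP=86, FN=0+1+1+2=4 → 86/90 = 0.9556
  contract: TP=112, FN=19+21+18+17=75 → 112/187 = 0.5989
  resume: TP=65, FN=33+28+26+23=110 → 65/175 = 0.3714
  letter: TP=57, FN=21+16+27+32=96 → 57/153 = 0.3725
Weighted-recall = Σ (supportᵢ/N)·recallᵢ with N=679: (74/679)·0.7432 + (90/679)·0.9556 + (187/679)·0.5989 + (175/679)·0.3714 + (153/679)·0.3725 = 0.552

0.552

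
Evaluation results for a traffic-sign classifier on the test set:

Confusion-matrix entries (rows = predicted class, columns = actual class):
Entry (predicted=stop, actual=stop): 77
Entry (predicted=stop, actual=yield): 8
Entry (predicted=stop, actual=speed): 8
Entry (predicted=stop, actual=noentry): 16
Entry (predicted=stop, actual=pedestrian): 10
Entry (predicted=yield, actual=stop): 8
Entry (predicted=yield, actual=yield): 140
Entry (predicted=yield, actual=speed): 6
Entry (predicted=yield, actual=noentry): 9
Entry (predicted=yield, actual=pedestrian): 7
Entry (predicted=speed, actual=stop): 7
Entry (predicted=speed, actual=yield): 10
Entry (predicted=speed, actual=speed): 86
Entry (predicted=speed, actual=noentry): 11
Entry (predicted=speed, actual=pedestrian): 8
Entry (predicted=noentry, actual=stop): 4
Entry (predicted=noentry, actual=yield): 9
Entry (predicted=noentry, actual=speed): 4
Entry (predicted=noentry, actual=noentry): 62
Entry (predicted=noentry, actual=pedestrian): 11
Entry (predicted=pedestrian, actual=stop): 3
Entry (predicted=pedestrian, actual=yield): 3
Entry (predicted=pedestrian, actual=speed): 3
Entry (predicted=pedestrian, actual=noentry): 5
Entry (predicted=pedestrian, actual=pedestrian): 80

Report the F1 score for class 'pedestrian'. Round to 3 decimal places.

0.762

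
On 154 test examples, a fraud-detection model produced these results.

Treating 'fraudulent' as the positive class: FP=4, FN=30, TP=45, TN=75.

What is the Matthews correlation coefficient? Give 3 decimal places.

MCC = (TP·TN − FP·FN) / √((TP+FP)(TP+FN)(TN+FP)(TN+FN))
Numerator = 45·75 − 4·30 = 3255
Denominator = √(49·75·79·105) = √30484125 = 5521.2431
MCC = 3255 / 5521.2431 = 0.590

0.590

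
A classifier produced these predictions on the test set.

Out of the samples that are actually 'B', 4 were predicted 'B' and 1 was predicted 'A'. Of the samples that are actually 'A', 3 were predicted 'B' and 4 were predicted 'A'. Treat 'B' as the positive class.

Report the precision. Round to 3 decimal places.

0.571

Precision = TP/(TP+FP) = 4/(4+3) = 4/7 = 0.571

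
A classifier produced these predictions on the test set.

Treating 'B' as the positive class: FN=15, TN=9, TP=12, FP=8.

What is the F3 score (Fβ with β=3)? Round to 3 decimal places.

Fβ = (1+β²)·TP / ((1+β²)·TP + β²·FN + FP), with β²=9
= 10·12 / (10·12 + 9·15 + 8) = 0.456

0.456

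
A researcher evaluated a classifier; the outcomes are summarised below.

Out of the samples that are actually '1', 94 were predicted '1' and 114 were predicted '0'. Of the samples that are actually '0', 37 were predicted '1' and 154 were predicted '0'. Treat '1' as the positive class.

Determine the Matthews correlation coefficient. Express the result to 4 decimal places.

MCC = (TP·TN − FP·FN) / √((TP+FP)(TP+FN)(TN+FP)(TN+FN))
Numerator = 94·154 − 37·114 = 10258
Denominator = √(131·208·191·268) = √1394770624 = 37346.6280
MCC = 10258 / 37346.6280 = 0.2747

0.2747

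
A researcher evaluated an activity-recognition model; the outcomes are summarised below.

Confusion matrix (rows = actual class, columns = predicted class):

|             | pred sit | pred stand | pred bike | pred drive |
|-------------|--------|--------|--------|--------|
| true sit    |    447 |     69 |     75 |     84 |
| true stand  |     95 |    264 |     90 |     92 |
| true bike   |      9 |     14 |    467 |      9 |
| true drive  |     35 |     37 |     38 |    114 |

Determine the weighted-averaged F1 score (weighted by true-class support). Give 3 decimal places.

0.662

Per-class F1 score (2·TP/(2·TP+FP+FN)):
  sit: TP=447, FP=95+9+35=139, FN=69+75+84=228 → 894/1261 = 0.7090
  stand: TP=264, FP=69+14+37=120, FN=95+90+92=277 → 528/925 = 0.5708
  bike: TP=467, FP=75+90+38=203, FN=9+14+9=32 → 934/1169 = 0.7990
  drive: TP=114, FP=84+92+9=185, FN=35+37+38=110 → 228/523 = 0.4359
Weighted-F1 score = Σ (supportᵢ/N)·F1 scoreᵢ with N=1939: (675/1939)·0.7090 + (541/1939)·0.5708 + (499/1939)·0.7990 + (224/1939)·0.4359 = 0.662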